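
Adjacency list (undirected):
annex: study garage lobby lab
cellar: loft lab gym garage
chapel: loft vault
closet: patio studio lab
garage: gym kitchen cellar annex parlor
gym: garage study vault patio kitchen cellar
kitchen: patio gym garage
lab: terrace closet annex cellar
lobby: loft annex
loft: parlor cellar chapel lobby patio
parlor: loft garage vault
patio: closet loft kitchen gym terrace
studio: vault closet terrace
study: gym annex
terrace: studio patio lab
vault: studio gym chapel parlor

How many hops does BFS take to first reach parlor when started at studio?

2

Level 0: studio
Level 1: closet, terrace, vault
Level 2: chapel, gym, lab, parlor, patio
Level 3: annex, cellar, garage, kitchen, loft, study
Level 4: lobby
parlor first appears at level 2.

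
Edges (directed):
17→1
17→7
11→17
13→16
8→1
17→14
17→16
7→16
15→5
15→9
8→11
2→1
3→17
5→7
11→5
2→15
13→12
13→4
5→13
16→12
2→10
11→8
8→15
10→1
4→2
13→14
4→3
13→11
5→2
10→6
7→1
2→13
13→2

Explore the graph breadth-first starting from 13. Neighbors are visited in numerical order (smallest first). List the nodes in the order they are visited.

13, 2, 4, 11, 12, 14, 16, 1, 10, 15, 3, 5, 8, 17, 6, 9, 7

Visit 13; enqueue 2, 4, 11, 12, 14, 16 → queue [2, 4, 11, 12, 14, 16]
Visit 2; enqueue 1, 10, 15 → queue [4, 11, 12, 14, 16, 1, 10, 15]
Visit 4; enqueue 3 → queue [11, 12, 14, 16, 1, 10, 15, 3]
Visit 11; enqueue 5, 8, 17 → queue [12, 14, 16, 1, 10, 15, 3, 5, 8, 17]
Visit 12 → queue [14, 16, 1, 10, 15, 3, 5, 8, 17]
Visit 14 → queue [16, 1, 10, 15, 3, 5, 8, 17]
Visit 16 → queue [1, 10, 15, 3, 5, 8, 17]
Visit 1 → queue [10, 15, 3, 5, 8, 17]
Visit 10; enqueue 6 → queue [15, 3, 5, 8, 17, 6]
Visit 15; enqueue 9 → queue [3, 5, 8, 17, 6, 9]
Visit 3 → queue [5, 8, 17, 6, 9]
Visit 5; enqueue 7 → queue [8, 17, 6, 9, 7]
Visit 8 → queue [17, 6, 9, 7]
Visit 17 → queue [6, 9, 7]
Visit 6 → queue [9, 7]
Visit 9 → queue [7]
Visit 7 → queue []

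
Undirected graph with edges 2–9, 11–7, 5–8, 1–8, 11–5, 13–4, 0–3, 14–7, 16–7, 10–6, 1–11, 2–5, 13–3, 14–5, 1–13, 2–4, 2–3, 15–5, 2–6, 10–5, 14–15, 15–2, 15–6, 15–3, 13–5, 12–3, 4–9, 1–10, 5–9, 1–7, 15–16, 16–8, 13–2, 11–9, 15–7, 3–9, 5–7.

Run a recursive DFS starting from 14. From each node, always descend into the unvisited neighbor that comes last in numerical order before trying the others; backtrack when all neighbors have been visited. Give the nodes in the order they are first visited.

Visit 14
14 → 15
15 → 16
16 → 8
8 → 5
5 → 13
13 → 4
4 → 9
9 → 11
11 → 7
7 → 1
1 → 10
10 → 6
6 → 2
2 → 3
3 → 12
3 → 0

14 → 15 → 16 → 8 → 5 → 13 → 4 → 9 → 11 → 7 → 1 → 10 → 6 → 2 → 3 → 12 → 0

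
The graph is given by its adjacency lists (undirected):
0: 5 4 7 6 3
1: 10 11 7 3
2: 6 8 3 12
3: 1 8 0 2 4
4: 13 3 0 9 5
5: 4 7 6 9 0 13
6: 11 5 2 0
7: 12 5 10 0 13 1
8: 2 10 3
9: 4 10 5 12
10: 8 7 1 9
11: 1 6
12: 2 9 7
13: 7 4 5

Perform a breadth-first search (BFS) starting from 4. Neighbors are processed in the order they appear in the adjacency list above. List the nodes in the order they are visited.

Visit 4; enqueue 13, 3, 0, 9, 5 → queue [13, 3, 0, 9, 5]
Visit 13; enqueue 7 → queue [3, 0, 9, 5, 7]
Visit 3; enqueue 1, 8, 2 → queue [0, 9, 5, 7, 1, 8, 2]
Visit 0; enqueue 6 → queue [9, 5, 7, 1, 8, 2, 6]
Visit 9; enqueue 10, 12 → queue [5, 7, 1, 8, 2, 6, 10, 12]
Visit 5 → queue [7, 1, 8, 2, 6, 10, 12]
Visit 7 → queue [1, 8, 2, 6, 10, 12]
Visit 1; enqueue 11 → queue [8, 2, 6, 10, 12, 11]
Visit 8 → queue [2, 6, 10, 12, 11]
Visit 2 → queue [6, 10, 12, 11]
Visit 6 → queue [10, 12, 11]
Visit 10 → queue [12, 11]
Visit 12 → queue [11]
Visit 11 → queue []

4 13 3 0 9 5 7 1 8 2 6 10 12 11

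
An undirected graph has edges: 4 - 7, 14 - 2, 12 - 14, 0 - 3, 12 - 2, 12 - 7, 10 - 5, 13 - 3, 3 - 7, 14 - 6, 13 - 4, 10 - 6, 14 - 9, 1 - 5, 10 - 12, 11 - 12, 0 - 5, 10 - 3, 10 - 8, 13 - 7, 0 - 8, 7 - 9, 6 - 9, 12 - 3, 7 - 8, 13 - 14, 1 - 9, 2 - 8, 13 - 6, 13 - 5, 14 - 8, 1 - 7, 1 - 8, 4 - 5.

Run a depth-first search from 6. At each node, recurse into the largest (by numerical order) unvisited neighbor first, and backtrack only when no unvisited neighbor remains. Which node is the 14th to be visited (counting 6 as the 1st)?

Visit 6
6 → 14
14 → 13
13 → 7
7 → 12
12 → 11
12 → 10
10 → 8
8 → 2
8 → 1
1 → 9
1 → 5
5 → 4
5 → 0
0 → 3

Visit order: 6, 14, 13, 7, 12, 11, 10, 8, 2, 1, 9, 5, 4, 0, 3

0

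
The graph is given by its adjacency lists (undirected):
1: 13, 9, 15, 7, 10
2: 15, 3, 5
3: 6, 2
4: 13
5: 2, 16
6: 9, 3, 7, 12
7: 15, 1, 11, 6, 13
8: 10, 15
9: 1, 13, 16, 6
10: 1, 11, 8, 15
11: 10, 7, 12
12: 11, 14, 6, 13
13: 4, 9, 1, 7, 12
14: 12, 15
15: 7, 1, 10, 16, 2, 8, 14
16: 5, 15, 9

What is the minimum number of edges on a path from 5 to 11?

Level 0: 5
Level 1: 2, 16
Level 2: 3, 9, 15
Level 3: 1, 6, 7, 8, 10, 13, 14
Level 4: 4, 11, 12
11 first appears at level 4.

4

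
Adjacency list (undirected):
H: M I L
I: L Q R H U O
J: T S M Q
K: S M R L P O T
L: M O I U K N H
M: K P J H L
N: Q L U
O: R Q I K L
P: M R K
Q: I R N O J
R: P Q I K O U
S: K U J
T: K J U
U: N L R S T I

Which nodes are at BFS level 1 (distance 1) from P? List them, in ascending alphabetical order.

Level 0: P
Level 1: K, M, R
Level 2: H, I, J, L, O, Q, S, T, U
Level 3: N

K, M, R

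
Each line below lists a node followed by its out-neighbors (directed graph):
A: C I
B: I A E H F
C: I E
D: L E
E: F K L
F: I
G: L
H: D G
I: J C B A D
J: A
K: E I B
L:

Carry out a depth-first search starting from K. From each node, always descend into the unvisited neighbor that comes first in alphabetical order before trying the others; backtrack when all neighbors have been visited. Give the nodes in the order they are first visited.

Visit K
K → B
B → A
A → C
C → E
E → F
F → I
I → D
D → L
I → J
B → H
H → G

K B A C E F I D L J H G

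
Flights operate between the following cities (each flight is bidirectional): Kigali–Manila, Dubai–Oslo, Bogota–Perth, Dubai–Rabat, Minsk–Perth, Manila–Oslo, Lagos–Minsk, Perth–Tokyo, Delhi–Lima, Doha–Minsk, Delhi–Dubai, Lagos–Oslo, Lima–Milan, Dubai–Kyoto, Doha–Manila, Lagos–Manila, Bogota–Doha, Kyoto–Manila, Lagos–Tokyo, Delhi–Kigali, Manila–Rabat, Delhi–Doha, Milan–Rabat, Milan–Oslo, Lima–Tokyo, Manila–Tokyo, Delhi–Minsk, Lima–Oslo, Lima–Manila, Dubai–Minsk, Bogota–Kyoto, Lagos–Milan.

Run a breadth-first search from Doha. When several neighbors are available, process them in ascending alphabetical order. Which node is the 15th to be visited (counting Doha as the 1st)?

Visit Doha; enqueue Bogota, Delhi, Manila, Minsk → queue [Bogota, Delhi, Manila, Minsk]
Visit Bogota; enqueue Kyoto, Perth → queue [Delhi, Manila, Minsk, Kyoto, Perth]
Visit Delhi; enqueue Dubai, Kigali, Lima → queue [Manila, Minsk, Kyoto, Perth, Dubai, Kigali, Lima]
Visit Manila; enqueue Lagos, Oslo, Rabat, Tokyo → queue [Minsk, Kyoto, Perth, Dubai, Kigali, Lima, Lagos, Oslo, Rabat, Tokyo]
Visit Minsk → queue [Kyoto, Perth, Dubai, Kigali, Lima, Lagos, Oslo, Rabat, Tokyo]
Visit Kyoto → queue [Perth, Dubai, Kigali, Lima, Lagos, Oslo, Rabat, Tokyo]
Visit Perth → queue [Dubai, Kigali, Lima, Lagos, Oslo, Rabat, Tokyo]
Visit Dubai → queue [Kigali, Lima, Lagos, Oslo, Rabat, Tokyo]
Visit Kigali → queue [Lima, Lagos, Oslo, Rabat, Tokyo]
Visit Lima; enqueue Milan → queue [Lagos, Oslo, Rabat, Tokyo, Milan]
Visit Lagos → queue [Oslo, Rabat, Tokyo, Milan]
Visit Oslo → queue [Rabat, Tokyo, Milan]
Visit Rabat → queue [Tokyo, Milan]
Visit Tokyo → queue [Milan]
Visit Milan → queue []

Visit order: Doha, Bogota, Delhi, Manila, Minsk, Kyoto, Perth, Dubai, Kigali, Lima, Lagos, Oslo, Rabat, Tokyo, Milan

Milan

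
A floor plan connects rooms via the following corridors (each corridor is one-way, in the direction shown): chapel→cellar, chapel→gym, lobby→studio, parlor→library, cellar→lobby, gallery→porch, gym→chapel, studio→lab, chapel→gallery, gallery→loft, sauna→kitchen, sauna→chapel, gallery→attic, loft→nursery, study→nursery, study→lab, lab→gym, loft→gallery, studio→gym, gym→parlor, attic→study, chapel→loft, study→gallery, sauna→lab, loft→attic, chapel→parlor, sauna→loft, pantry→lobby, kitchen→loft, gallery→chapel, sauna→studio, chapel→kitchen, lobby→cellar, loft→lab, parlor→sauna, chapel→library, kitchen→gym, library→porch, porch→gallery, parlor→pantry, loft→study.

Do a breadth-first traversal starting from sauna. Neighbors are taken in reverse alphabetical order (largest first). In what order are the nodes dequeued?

Visit sauna; enqueue studio, loft, lab, kitchen, chapel → queue [studio, loft, lab, kitchen, chapel]
Visit studio; enqueue gym → queue [loft, lab, kitchen, chapel, gym]
Visit loft; enqueue study, nursery, gallery, attic → queue [lab, kitchen, chapel, gym, study, nursery, gallery, attic]
Visit lab → queue [kitchen, chapel, gym, study, nursery, gallery, attic]
Visit kitchen → queue [chapel, gym, study, nursery, gallery, attic]
Visit chapel; enqueue parlor, library, cellar → queue [gym, study, nursery, gallery, attic, parlor, library, cellar]
Visit gym → queue [study, nursery, gallery, attic, parlor, library, cellar]
Visit study → queue [nursery, gallery, attic, parlor, library, cellar]
Visit nursery → queue [gallery, attic, parlor, library, cellar]
Visit gallery; enqueue porch → queue [attic, parlor, library, cellar, porch]
Visit attic → queue [parlor, library, cellar, porch]
Visit parlor; enqueue pantry → queue [library, cellar, porch, pantry]
Visit library → queue [cellar, porch, pantry]
Visit cellar; enqueue lobby → queue [porch, pantry, lobby]
Visit porch → queue [pantry, lobby]
Visit pantry → queue [lobby]
Visit lobby → queue []

sauna, studio, loft, lab, kitchen, chapel, gym, study, nursery, gallery, attic, parlor, library, cellar, porch, pantry, lobby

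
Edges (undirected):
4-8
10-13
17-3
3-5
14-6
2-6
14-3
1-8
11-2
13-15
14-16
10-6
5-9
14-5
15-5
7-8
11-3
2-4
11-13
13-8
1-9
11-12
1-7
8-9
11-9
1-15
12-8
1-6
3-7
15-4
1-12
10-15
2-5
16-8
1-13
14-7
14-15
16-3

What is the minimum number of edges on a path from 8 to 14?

2

Level 0: 8
Level 1: 1, 4, 7, 9, 12, 13, 16
Level 2: 2, 3, 5, 6, 10, 11, 14, 15
Level 3: 17
14 first appears at level 2.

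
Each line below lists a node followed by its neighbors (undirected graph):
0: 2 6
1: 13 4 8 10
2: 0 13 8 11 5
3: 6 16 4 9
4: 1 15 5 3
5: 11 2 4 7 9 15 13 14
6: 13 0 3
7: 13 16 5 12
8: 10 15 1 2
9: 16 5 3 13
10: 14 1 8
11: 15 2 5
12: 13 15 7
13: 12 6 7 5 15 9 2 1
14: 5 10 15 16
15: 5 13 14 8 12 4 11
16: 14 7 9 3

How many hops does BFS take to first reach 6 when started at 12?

Level 0: 12
Level 1: 7, 13, 15
Level 2: 1, 2, 4, 5, 6, 8, 9, 11, 14, 16
Level 3: 0, 3, 10
6 first appears at level 2.

2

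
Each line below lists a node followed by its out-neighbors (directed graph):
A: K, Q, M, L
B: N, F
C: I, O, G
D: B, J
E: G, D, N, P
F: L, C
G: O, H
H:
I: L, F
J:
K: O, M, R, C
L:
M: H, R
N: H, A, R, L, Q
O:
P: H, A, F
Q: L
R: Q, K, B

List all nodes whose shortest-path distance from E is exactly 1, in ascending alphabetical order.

Level 0: E
Level 1: D, G, N, P
Level 2: A, B, F, H, J, L, O, Q, R
Level 3: C, K, M
Level 4: I

D, G, N, P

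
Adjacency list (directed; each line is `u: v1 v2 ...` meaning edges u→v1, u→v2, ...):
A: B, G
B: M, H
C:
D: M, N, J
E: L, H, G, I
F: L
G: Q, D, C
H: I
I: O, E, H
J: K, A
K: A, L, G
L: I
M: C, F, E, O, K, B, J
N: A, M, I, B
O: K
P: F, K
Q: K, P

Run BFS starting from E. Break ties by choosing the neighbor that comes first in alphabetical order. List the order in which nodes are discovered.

E, G, H, I, L, C, D, Q, O, J, M, N, K, P, A, B, F

Visit E; enqueue G, H, I, L → queue [G, H, I, L]
Visit G; enqueue C, D, Q → queue [H, I, L, C, D, Q]
Visit H → queue [I, L, C, D, Q]
Visit I; enqueue O → queue [L, C, D, Q, O]
Visit L → queue [C, D, Q, O]
Visit C → queue [D, Q, O]
Visit D; enqueue J, M, N → queue [Q, O, J, M, N]
Visit Q; enqueue K, P → queue [O, J, M, N, K, P]
Visit O → queue [J, M, N, K, P]
Visit J; enqueue A → queue [M, N, K, P, A]
Visit M; enqueue B, F → queue [N, K, P, A, B, F]
Visit N → queue [K, P, A, B, F]
Visit K → queue [P, A, B, F]
Visit P → queue [A, B, F]
Visit A → queue [B, F]
Visit B → queue [F]
Visit F → queue []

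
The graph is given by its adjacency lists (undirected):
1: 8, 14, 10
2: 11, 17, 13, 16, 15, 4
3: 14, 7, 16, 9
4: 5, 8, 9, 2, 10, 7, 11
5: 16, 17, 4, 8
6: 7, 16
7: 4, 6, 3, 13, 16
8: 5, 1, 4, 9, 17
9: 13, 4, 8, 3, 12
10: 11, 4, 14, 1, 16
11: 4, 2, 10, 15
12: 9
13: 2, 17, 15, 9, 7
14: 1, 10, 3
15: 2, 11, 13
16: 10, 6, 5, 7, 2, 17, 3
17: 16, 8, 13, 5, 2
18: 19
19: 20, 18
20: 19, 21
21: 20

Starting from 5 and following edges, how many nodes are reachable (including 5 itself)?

BFS from 5 visits: 5, 4, 8, 16, 17, 2, 7, 9, 10, 11, 1, 3, 6, 13, 15, 12, 14
Reachable nodes: 17 of 21 total.

17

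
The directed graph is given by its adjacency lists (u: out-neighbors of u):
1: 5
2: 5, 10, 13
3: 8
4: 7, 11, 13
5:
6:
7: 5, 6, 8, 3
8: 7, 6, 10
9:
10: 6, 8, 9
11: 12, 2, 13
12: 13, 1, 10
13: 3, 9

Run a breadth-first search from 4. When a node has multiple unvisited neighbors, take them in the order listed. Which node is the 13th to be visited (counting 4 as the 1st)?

1

Visit 4; enqueue 7, 11, 13 → queue [7, 11, 13]
Visit 7; enqueue 5, 6, 8, 3 → queue [11, 13, 5, 6, 8, 3]
Visit 11; enqueue 12, 2 → queue [13, 5, 6, 8, 3, 12, 2]
Visit 13; enqueue 9 → queue [5, 6, 8, 3, 12, 2, 9]
Visit 5 → queue [6, 8, 3, 12, 2, 9]
Visit 6 → queue [8, 3, 12, 2, 9]
Visit 8; enqueue 10 → queue [3, 12, 2, 9, 10]
Visit 3 → queue [12, 2, 9, 10]
Visit 12; enqueue 1 → queue [2, 9, 10, 1]
Visit 2 → queue [9, 10, 1]
Visit 9 → queue [10, 1]
Visit 10 → queue [1]
Visit 1 → queue []

Visit order: 4, 7, 11, 13, 5, 6, 8, 3, 12, 2, 9, 10, 1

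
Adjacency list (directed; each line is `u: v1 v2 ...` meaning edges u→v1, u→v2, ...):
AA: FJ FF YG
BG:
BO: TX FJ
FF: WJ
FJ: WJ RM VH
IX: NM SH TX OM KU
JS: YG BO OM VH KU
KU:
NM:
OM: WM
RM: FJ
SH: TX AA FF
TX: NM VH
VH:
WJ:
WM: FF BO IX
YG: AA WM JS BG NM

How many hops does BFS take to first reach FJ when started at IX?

3

Level 0: IX
Level 1: KU, NM, OM, SH, TX
Level 2: AA, FF, VH, WM
Level 3: BO, FJ, WJ, YG
Level 4: BG, JS, RM
FJ first appears at level 3.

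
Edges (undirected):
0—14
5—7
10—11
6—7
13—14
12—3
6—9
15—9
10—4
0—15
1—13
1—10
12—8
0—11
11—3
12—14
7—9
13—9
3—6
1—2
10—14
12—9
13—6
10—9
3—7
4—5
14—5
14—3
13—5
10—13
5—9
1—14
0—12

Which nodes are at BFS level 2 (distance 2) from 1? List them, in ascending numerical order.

0, 3, 4, 5, 6, 9, 11, 12

Level 0: 1
Level 1: 2, 10, 13, 14
Level 2: 0, 3, 4, 5, 6, 9, 11, 12
Level 3: 7, 8, 15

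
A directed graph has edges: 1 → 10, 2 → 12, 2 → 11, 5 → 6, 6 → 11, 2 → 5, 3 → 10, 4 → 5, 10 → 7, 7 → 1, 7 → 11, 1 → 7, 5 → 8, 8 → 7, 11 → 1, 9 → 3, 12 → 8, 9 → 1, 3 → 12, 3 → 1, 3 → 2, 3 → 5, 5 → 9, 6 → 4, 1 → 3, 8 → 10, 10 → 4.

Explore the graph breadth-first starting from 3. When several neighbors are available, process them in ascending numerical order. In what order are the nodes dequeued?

3 1 2 5 10 12 7 11 6 8 9 4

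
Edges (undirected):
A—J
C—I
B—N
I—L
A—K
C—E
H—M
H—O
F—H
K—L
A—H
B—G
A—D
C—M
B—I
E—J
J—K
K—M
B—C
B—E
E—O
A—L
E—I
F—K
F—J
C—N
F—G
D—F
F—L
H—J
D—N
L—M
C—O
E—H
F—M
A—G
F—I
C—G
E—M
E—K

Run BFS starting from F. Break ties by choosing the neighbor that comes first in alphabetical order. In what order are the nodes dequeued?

Visit F; enqueue D, G, H, I, J, K, L, M → queue [D, G, H, I, J, K, L, M]
Visit D; enqueue A, N → queue [G, H, I, J, K, L, M, A, N]
Visit G; enqueue B, C → queue [H, I, J, K, L, M, A, N, B, C]
Visit H; enqueue E, O → queue [I, J, K, L, M, A, N, B, C, E, O]
Visit I → queue [J, K, L, M, A, N, B, C, E, O]
Visit J → queue [K, L, M, A, N, B, C, E, O]
Visit K → queue [L, M, A, N, B, C, E, O]
Visit L → queue [M, A, N, B, C, E, O]
Visit M → queue [A, N, B, C, E, O]
Visit A → queue [N, B, C, E, O]
Visit N → queue [B, C, E, O]
Visit B → queue [C, E, O]
Visit C → queue [E, O]
Visit E → queue [O]
Visit O → queue []

F -> D -> G -> H -> I -> J -> K -> L -> M -> A -> N -> B -> C -> E -> O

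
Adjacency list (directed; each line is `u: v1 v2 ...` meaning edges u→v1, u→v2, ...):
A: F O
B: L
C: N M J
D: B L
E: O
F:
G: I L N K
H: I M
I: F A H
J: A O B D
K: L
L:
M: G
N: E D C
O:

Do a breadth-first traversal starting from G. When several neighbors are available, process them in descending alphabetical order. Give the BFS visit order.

G -> N -> L -> K -> I -> E -> D -> C -> H -> F -> A -> O -> B -> M -> J

Visit G; enqueue N, L, K, I → queue [N, L, K, I]
Visit N; enqueue E, D, C → queue [L, K, I, E, D, C]
Visit L → queue [K, I, E, D, C]
Visit K → queue [I, E, D, C]
Visit I; enqueue H, F, A → queue [E, D, C, H, F, A]
Visit E; enqueue O → queue [D, C, H, F, A, O]
Visit D; enqueue B → queue [C, H, F, A, O, B]
Visit C; enqueue M, J → queue [H, F, A, O, B, M, J]
Visit H → queue [F, A, O, B, M, J]
Visit F → queue [A, O, B, M, J]
Visit A → queue [O, B, M, J]
Visit O → queue [B, M, J]
Visit B → queue [M, J]
Visit M → queue [J]
Visit J → queue []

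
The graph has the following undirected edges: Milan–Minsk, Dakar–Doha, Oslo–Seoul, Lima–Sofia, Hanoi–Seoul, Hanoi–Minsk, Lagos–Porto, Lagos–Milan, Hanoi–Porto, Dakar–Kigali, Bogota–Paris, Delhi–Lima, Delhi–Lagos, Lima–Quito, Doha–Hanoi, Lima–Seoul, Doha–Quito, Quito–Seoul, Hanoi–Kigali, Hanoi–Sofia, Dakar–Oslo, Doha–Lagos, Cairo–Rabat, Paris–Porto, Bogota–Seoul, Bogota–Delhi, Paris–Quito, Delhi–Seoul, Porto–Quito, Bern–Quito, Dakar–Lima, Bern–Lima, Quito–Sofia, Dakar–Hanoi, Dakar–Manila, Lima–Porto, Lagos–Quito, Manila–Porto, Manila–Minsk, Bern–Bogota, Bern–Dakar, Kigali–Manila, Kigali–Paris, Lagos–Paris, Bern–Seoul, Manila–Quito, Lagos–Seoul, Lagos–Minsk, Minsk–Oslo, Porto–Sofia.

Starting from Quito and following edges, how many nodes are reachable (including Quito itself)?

BFS from Quito visits: Quito, Bern, Doha, Lagos, Lima, Manila, Paris, Porto, Seoul, Sofia, Bogota, Dakar, Hanoi, Delhi, Milan, Minsk, Kigali, Oslo
Reachable nodes: 18 of 20 total.

18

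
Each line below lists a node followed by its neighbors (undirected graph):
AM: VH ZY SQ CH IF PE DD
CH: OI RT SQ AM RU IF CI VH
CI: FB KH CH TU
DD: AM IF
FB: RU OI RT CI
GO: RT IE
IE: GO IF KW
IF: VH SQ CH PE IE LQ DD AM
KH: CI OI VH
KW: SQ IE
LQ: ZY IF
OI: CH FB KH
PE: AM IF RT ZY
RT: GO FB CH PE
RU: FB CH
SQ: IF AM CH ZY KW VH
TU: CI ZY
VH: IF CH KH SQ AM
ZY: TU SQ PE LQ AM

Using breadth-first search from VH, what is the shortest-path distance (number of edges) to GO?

3

Level 0: VH
Level 1: AM, CH, IF, KH, SQ
Level 2: CI, DD, IE, KW, LQ, OI, PE, RT, RU, ZY
Level 3: FB, GO, TU
GO first appears at level 3.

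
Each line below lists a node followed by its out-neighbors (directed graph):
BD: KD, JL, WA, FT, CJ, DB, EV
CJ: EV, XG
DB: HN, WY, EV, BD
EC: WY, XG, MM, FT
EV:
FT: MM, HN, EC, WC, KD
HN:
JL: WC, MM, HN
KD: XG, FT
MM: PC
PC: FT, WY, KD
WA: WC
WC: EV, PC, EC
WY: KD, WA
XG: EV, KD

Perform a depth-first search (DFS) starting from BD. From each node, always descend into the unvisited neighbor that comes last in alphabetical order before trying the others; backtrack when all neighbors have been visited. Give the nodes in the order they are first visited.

BD → WA → WC → PC → WY → KD → XG → EV → FT → MM → HN → EC → JL → DB → CJ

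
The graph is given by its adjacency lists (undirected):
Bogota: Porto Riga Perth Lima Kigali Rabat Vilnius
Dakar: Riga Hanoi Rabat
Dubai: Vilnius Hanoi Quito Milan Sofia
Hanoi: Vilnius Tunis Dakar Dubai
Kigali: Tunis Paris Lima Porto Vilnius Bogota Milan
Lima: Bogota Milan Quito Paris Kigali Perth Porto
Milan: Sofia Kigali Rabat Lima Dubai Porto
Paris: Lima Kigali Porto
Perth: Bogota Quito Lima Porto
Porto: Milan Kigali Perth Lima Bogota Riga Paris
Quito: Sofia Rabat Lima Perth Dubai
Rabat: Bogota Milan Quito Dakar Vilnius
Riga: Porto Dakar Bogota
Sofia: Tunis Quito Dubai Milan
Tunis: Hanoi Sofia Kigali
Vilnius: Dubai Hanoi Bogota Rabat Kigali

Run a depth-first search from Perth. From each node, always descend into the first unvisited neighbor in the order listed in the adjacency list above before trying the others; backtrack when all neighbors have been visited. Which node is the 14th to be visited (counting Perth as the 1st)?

Lima

Visit Perth
Perth → Bogota
Bogota → Porto
Porto → Milan
Milan → Sofia
Sofia → Tunis
Tunis → Hanoi
Hanoi → Vilnius
Vilnius → Dubai
Dubai → Quito
Quito → Rabat
Rabat → Dakar
Dakar → Riga
Quito → Lima
Lima → Paris
Paris → Kigali

Visit order: Perth, Bogota, Porto, Milan, Sofia, Tunis, Hanoi, Vilnius, Dubai, Quito, Rabat, Dakar, Riga, Lima, Paris, Kigali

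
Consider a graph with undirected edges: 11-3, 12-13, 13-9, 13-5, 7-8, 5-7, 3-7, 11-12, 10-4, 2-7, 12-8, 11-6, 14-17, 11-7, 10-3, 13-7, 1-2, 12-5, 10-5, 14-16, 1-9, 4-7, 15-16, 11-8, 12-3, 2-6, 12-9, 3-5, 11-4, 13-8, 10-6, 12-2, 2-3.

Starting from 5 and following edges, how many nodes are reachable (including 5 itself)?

13

BFS from 5 visits: 5, 3, 7, 10, 12, 13, 2, 11, 4, 8, 6, 9, 1
Reachable nodes: 13 of 17 total.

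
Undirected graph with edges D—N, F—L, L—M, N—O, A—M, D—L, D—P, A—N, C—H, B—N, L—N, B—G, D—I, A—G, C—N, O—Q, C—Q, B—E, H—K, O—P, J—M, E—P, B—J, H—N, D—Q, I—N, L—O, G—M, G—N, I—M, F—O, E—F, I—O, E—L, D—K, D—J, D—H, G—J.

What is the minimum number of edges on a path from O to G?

2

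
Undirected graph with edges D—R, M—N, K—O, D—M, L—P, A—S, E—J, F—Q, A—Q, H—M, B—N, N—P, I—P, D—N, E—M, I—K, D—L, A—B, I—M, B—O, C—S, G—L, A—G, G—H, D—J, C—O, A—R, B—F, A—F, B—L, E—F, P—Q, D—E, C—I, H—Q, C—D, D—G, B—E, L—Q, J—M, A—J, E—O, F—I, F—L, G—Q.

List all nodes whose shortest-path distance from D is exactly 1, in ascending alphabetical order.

Level 0: D
Level 1: C, E, G, J, L, M, N, R
Level 2: A, B, F, H, I, O, P, Q, S
Level 3: K

C, E, G, J, L, M, N, R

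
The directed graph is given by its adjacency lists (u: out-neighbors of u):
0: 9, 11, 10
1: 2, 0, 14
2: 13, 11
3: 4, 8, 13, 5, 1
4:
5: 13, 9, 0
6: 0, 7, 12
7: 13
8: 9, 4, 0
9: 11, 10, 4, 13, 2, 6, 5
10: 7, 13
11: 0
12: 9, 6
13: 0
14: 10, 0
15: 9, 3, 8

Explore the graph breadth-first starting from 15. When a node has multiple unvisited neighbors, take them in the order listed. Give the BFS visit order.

Visit 15; enqueue 9, 3, 8 → queue [9, 3, 8]
Visit 9; enqueue 11, 10, 4, 13, 2, 6, 5 → queue [3, 8, 11, 10, 4, 13, 2, 6, 5]
Visit 3; enqueue 1 → queue [8, 11, 10, 4, 13, 2, 6, 5, 1]
Visit 8; enqueue 0 → queue [11, 10, 4, 13, 2, 6, 5, 1, 0]
Visit 11 → queue [10, 4, 13, 2, 6, 5, 1, 0]
Visit 10; enqueue 7 → queue [4, 13, 2, 6, 5, 1, 0, 7]
Visit 4 → queue [13, 2, 6, 5, 1, 0, 7]
Visit 13 → queue [2, 6, 5, 1, 0, 7]
Visit 2 → queue [6, 5, 1, 0, 7]
Visit 6; enqueue 12 → queue [5, 1, 0, 7, 12]
Visit 5 → queue [1, 0, 7, 12]
Visit 1; enqueue 14 → queue [0, 7, 12, 14]
Visit 0 → queue [7, 12, 14]
Visit 7 → queue [12, 14]
Visit 12 → queue [14]
Visit 14 → queue []

15 → 9 → 3 → 8 → 11 → 10 → 4 → 13 → 2 → 6 → 5 → 1 → 0 → 7 → 12 → 14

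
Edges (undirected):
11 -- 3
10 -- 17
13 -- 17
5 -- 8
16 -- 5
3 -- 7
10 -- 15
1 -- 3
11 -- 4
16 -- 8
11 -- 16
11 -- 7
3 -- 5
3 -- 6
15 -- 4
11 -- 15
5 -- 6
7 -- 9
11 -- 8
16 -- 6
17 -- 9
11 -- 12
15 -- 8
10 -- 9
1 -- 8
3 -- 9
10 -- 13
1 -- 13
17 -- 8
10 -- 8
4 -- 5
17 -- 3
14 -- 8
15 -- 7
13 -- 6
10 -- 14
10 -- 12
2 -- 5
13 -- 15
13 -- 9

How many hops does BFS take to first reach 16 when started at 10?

2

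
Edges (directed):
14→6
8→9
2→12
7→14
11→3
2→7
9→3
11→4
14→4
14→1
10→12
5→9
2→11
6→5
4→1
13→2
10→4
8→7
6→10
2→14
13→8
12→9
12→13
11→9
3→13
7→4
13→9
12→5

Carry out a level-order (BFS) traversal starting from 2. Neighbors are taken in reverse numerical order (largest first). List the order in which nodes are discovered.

Visit 2; enqueue 14, 12, 11, 7 → queue [14, 12, 11, 7]
Visit 14; enqueue 6, 4, 1 → queue [12, 11, 7, 6, 4, 1]
Visit 12; enqueue 13, 9, 5 → queue [11, 7, 6, 4, 1, 13, 9, 5]
Visit 11; enqueue 3 → queue [7, 6, 4, 1, 13, 9, 5, 3]
Visit 7 → queue [6, 4, 1, 13, 9, 5, 3]
Visit 6; enqueue 10 → queue [4, 1, 13, 9, 5, 3, 10]
Visit 4 → queue [1, 13, 9, 5, 3, 10]
Visit 1 → queue [13, 9, 5, 3, 10]
Visit 13; enqueue 8 → queue [9, 5, 3, 10, 8]
Visit 9 → queue [5, 3, 10, 8]
Visit 5 → queue [3, 10, 8]
Visit 3 → queue [10, 8]
Visit 10 → queue [8]
Visit 8 → queue []

2 14 12 11 7 6 4 1 13 9 5 3 10 8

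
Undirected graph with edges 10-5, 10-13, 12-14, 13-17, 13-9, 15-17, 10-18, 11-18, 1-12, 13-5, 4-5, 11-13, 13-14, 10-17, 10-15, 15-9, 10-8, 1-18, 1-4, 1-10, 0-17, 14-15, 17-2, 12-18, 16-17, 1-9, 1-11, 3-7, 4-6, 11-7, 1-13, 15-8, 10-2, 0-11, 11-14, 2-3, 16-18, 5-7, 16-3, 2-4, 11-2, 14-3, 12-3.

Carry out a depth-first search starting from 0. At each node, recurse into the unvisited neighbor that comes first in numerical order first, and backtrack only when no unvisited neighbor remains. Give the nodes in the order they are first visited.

0 11 1 4 2 3 7 5 10 8 15 9 13 14 12 18 16 17 6

Visit 0
0 → 11
11 → 1
1 → 4
4 → 2
2 → 3
3 → 7
7 → 5
5 → 10
10 → 8
8 → 15
15 → 9
9 → 13
13 → 14
14 → 12
12 → 18
18 → 16
16 → 17
4 → 6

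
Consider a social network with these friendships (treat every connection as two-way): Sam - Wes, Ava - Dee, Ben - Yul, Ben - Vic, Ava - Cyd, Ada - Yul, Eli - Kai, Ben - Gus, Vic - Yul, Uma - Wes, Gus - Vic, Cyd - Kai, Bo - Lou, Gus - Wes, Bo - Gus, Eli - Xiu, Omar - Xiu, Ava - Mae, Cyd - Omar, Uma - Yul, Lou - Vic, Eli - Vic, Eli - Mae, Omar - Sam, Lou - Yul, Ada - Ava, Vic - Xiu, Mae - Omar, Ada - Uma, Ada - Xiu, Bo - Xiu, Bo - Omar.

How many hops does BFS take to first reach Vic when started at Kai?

2

Level 0: Kai
Level 1: Cyd, Eli
Level 2: Ava, Mae, Omar, Vic, Xiu
Level 3: Ada, Ben, Bo, Dee, Gus, Lou, Sam, Yul
Level 4: Uma, Wes
Vic first appears at level 2.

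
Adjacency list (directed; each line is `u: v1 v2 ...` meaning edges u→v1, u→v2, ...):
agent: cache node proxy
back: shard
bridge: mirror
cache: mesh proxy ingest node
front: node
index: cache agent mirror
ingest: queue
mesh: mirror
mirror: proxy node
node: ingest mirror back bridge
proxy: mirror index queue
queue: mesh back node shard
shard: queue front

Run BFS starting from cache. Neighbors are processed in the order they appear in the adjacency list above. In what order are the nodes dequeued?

Visit cache; enqueue mesh, proxy, ingest, node → queue [mesh, proxy, ingest, node]
Visit mesh; enqueue mirror → queue [proxy, ingest, node, mirror]
Visit proxy; enqueue index, queue → queue [ingest, node, mirror, index, queue]
Visit ingest → queue [node, mirror, index, queue]
Visit node; enqueue back, bridge → queue [mirror, index, queue, back, bridge]
Visit mirror → queue [index, queue, back, bridge]
Visit index; enqueue agent → queue [queue, back, bridge, agent]
Visit queue; enqueue shard → queue [back, bridge, agent, shard]
Visit back → queue [bridge, agent, shard]
Visit bridge → queue [agent, shard]
Visit agent → queue [shard]
Visit shard; enqueue front → queue [front]
Visit front → queue []

cache, mesh, proxy, ingest, node, mirror, index, queue, back, bridge, agent, shard, front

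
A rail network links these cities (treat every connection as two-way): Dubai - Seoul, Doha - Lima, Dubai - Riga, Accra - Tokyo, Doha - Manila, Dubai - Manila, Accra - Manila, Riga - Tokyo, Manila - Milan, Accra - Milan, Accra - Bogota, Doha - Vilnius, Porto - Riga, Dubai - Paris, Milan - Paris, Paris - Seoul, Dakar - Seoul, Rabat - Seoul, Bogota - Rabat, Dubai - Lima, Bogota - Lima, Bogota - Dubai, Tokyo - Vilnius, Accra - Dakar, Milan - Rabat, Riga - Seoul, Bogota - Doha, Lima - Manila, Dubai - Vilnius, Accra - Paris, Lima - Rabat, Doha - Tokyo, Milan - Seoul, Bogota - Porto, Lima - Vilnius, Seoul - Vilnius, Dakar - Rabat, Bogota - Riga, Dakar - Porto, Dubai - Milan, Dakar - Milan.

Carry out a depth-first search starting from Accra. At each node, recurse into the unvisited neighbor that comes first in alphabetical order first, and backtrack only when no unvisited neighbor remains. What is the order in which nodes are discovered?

Accra -> Bogota -> Doha -> Lima -> Dubai -> Manila -> Milan -> Dakar -> Porto -> Riga -> Seoul -> Paris -> Rabat -> Vilnius -> Tokyo

Visit Accra
Accra → Bogota
Bogota → Doha
Doha → Lima
Lima → Dubai
Dubai → Manila
Manila → Milan
Milan → Dakar
Dakar → Porto
Porto → Riga
Riga → Seoul
Seoul → Paris
Seoul → Rabat
Seoul → Vilnius
Vilnius → Tokyo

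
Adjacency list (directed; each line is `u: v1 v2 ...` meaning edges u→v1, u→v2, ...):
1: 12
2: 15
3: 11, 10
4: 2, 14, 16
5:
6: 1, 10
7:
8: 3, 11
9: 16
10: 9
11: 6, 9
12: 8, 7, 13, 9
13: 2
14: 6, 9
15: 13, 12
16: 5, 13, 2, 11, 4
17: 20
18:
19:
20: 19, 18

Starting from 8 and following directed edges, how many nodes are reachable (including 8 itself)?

BFS from 8 visits: 8, 11, 3, 9, 6, 10, 16, 1, 13, 5, 4, 2, 12, 14, 15, 7
Reachable nodes: 16 of 20 total.

16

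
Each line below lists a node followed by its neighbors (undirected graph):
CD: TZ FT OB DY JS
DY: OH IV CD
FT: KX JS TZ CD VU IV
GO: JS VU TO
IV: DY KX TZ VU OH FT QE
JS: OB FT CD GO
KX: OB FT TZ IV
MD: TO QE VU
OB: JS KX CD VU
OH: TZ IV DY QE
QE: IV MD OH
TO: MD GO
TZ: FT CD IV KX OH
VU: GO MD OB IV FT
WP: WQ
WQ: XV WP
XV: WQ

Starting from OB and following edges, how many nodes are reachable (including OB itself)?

14

BFS from OB visits: OB, CD, JS, KX, VU, DY, FT, TZ, GO, IV, MD, OH, TO, QE
Reachable nodes: 14 of 17 total.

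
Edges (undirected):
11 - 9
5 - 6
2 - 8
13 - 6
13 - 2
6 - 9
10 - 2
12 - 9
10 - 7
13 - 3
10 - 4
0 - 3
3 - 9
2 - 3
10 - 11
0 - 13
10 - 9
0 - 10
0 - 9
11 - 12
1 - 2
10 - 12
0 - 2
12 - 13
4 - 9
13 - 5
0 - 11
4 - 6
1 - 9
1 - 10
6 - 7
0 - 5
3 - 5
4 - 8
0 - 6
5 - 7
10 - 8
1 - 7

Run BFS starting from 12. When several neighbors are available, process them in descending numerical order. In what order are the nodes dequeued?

12 -> 13 -> 11 -> 10 -> 9 -> 6 -> 5 -> 3 -> 2 -> 0 -> 8 -> 7 -> 4 -> 1

Visit 12; enqueue 13, 11, 10, 9 → queue [13, 11, 10, 9]
Visit 13; enqueue 6, 5, 3, 2, 0 → queue [11, 10, 9, 6, 5, 3, 2, 0]
Visit 11 → queue [10, 9, 6, 5, 3, 2, 0]
Visit 10; enqueue 8, 7, 4, 1 → queue [9, 6, 5, 3, 2, 0, 8, 7, 4, 1]
Visit 9 → queue [6, 5, 3, 2, 0, 8, 7, 4, 1]
Visit 6 → queue [5, 3, 2, 0, 8, 7, 4, 1]
Visit 5 → queue [3, 2, 0, 8, 7, 4, 1]
Visit 3 → queue [2, 0, 8, 7, 4, 1]
Visit 2 → queue [0, 8, 7, 4, 1]
Visit 0 → queue [8, 7, 4, 1]
Visit 8 → queue [7, 4, 1]
Visit 7 → queue [4, 1]
Visit 4 → queue [1]
Visit 1 → queue []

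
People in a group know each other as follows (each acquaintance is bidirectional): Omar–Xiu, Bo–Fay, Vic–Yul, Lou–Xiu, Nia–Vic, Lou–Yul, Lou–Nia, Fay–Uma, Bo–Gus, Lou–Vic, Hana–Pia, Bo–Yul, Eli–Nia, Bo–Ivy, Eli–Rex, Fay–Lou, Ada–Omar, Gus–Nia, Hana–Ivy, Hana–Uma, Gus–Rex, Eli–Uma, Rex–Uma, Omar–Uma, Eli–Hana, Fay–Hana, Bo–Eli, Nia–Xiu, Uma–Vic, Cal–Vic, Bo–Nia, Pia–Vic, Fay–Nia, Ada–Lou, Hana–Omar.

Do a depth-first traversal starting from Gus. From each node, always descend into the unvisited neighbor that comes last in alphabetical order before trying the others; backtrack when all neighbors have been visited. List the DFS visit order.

Visit Gus
Gus → Rex
Rex → Uma
Uma → Vic
Vic → Yul
Yul → Lou
Lou → Xiu
Xiu → Omar
Omar → Hana
Hana → Pia
Hana → Ivy
Ivy → Bo
Bo → Nia
Nia → Fay
Nia → Eli
Omar → Ada
Vic → Cal

Gus -> Rex -> Uma -> Vic -> Yul -> Lou -> Xiu -> Omar -> Hana -> Pia -> Ivy -> Bo -> Nia -> Fay -> Eli -> Ada -> Cal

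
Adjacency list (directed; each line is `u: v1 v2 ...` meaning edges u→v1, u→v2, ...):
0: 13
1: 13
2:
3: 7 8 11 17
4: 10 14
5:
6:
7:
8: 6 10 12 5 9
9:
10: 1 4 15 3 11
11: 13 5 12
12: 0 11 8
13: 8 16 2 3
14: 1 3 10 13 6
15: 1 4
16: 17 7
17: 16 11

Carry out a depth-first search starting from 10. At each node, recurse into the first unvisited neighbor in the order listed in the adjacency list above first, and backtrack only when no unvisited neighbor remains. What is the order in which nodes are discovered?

Visit 10
10 → 1
1 → 13
13 → 8
8 → 6
8 → 12
12 → 0
12 → 11
11 → 5
8 → 9
13 → 16
16 → 17
16 → 7
13 → 2
13 → 3
10 → 4
4 → 14
10 → 15

10, 1, 13, 8, 6, 12, 0, 11, 5, 9, 16, 17, 7, 2, 3, 4, 14, 15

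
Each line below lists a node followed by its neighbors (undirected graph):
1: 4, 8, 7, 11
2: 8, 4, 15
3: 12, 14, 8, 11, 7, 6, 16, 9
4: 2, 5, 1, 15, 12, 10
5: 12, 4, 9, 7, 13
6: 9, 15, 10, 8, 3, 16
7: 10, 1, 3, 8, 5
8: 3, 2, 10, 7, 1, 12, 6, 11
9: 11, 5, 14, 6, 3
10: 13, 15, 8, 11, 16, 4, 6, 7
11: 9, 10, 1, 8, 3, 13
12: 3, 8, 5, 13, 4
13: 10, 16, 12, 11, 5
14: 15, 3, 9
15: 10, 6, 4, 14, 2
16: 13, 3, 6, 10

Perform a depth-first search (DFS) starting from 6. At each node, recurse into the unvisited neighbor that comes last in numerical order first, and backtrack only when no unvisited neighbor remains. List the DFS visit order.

Visit 6
6 → 16
16 → 13
13 → 12
12 → 8
8 → 11
11 → 10
10 → 15
15 → 14
14 → 9
9 → 5
5 → 7
7 → 3
7 → 1
1 → 4
4 → 2

6 → 16 → 13 → 12 → 8 → 11 → 10 → 15 → 14 → 9 → 5 → 7 → 3 → 1 → 4 → 2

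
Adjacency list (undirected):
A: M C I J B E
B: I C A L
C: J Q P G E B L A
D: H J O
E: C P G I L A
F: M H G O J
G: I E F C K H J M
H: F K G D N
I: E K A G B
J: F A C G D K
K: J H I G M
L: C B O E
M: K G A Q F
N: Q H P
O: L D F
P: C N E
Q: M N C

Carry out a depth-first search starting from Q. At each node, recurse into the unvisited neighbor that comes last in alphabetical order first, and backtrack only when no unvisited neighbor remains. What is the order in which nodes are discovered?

Q -> N -> P -> E -> L -> O -> F -> M -> K -> J -> G -> I -> B -> C -> A -> H -> D

Visit Q
Q → N
N → P
P → E
E → L
L → O
O → F
F → M
M → K
K → J
J → G
G → I
I → B
B → C
C → A
G → H
H → D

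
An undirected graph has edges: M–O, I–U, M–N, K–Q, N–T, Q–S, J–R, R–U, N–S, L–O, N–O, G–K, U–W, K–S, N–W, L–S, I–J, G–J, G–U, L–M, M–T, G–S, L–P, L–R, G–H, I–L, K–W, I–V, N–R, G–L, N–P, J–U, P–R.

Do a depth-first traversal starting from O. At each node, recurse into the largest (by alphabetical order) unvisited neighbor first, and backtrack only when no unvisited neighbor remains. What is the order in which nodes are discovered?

Visit O
O → N
N → W
W → U
U → R
R → P
P → L
L → S
S → Q
Q → K
K → G
G → J
J → I
I → V
G → H
L → M
M → T

O, N, W, U, R, P, L, S, Q, K, G, J, I, V, H, M, T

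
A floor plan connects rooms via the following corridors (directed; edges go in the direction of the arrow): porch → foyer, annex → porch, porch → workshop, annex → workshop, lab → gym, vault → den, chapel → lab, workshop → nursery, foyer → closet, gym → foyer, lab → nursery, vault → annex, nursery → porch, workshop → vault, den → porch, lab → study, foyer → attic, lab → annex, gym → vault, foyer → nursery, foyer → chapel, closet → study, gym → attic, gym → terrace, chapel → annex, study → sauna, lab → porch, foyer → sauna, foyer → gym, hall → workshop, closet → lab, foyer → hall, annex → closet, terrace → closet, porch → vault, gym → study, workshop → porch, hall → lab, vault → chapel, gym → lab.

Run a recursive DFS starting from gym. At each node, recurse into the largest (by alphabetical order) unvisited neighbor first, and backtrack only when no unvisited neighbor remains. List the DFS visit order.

gym -> vault -> den -> porch -> workshop -> nursery -> foyer -> sauna -> hall -> lab -> study -> annex -> closet -> chapel -> attic -> terrace

Visit gym
gym → vault
vault → den
den → porch
porch → workshop
workshop → nursery
porch → foyer
foyer → sauna
foyer → hall
hall → lab
lab → study
lab → annex
annex → closet
foyer → chapel
foyer → attic
gym → terrace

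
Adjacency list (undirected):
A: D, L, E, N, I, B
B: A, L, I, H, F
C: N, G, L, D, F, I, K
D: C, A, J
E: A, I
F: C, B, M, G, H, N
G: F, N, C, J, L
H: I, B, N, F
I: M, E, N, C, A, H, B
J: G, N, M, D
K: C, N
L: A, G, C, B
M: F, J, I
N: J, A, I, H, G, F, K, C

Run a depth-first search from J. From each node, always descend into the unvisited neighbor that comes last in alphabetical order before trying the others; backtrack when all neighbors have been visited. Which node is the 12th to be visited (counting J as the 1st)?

Visit J
J → N
N → K
K → C
C → L
L → G
G → F
F → M
M → I
I → H
H → B
B → A
A → E
A → D

Visit order: J, N, K, C, L, G, F, M, I, H, B, A, E, D

A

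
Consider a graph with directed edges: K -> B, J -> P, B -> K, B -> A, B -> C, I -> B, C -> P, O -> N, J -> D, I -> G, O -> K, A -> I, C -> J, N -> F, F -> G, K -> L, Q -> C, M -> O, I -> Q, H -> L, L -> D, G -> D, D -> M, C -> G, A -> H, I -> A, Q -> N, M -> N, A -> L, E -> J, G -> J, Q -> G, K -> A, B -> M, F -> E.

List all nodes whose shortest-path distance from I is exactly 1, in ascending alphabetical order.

A, B, G, Q

Level 0: I
Level 1: A, B, G, Q
Level 2: C, D, H, J, K, L, M, N
Level 3: F, O, P
Level 4: E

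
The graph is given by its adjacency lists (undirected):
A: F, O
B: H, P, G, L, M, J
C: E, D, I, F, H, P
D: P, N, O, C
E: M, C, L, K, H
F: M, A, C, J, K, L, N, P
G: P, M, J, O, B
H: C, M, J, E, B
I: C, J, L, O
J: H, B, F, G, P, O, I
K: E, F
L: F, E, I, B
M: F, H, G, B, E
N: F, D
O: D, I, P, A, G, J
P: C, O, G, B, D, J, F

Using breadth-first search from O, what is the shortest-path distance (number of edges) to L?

2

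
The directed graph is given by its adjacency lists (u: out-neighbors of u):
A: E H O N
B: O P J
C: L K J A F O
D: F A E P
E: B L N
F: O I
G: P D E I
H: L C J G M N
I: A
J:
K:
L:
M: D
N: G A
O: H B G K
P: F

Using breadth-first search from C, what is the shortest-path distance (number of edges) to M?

3

Level 0: C
Level 1: A, F, J, K, L, O
Level 2: B, E, G, H, I, N
Level 3: D, M, P
M first appears at level 3.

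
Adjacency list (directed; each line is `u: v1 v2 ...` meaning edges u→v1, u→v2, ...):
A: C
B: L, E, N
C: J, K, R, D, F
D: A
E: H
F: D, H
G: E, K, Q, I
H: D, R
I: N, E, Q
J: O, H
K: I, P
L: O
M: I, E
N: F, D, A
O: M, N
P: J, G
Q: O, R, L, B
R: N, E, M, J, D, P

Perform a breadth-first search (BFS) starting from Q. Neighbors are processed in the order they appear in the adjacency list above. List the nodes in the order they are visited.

Visit Q; enqueue O, R, L, B → queue [O, R, L, B]
Visit O; enqueue M, N → queue [R, L, B, M, N]
Visit R; enqueue E, J, D, P → queue [L, B, M, N, E, J, D, P]
Visit L → queue [B, M, N, E, J, D, P]
Visit B → queue [M, N, E, J, D, P]
Visit M; enqueue I → queue [N, E, J, D, P, I]
Visit N; enqueue F, A → queue [E, J, D, P, I, F, A]
Visit E; enqueue H → queue [J, D, P, I, F, A, H]
Visit J → queue [D, P, I, F, A, H]
Visit D → queue [P, I, F, A, H]
Visit P; enqueue G → queue [I, F, A, H, G]
Visit I → queue [F, A, H, G]
Visit F → queue [A, H, G]
Visit A; enqueue C → queue [H, G, C]
Visit H → queue [G, C]
Visit G; enqueue K → queue [C, K]
Visit C → queue [K]
Visit K → queue []

Q → O → R → L → B → M → N → E → J → D → P → I → F → A → H → G → C → K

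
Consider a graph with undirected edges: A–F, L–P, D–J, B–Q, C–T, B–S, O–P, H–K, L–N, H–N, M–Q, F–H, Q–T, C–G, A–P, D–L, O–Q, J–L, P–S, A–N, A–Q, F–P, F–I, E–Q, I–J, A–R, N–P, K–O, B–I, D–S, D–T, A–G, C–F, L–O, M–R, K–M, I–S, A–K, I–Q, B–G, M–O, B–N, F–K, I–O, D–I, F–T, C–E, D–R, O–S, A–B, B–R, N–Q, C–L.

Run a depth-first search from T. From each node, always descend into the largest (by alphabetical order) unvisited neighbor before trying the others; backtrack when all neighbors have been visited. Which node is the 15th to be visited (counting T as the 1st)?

B

Visit T
T → Q
Q → O
O → S
S → P
P → N
N → L
L → J
J → I
I → F
F → K
K → M
M → R
R → D
R → B
B → G
G → C
C → E
G → A
K → H

Visit order: T, Q, O, S, P, N, L, J, I, F, K, M, R, D, B, G, C, E, A, H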